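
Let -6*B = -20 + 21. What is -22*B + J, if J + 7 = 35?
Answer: 95/3 ≈ 31.667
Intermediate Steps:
J = 28 (J = -7 + 35 = 28)
B = -1/6 (B = -(-20 + 21)/6 = -1/6*1 = -1/6 ≈ -0.16667)
-22*B + J = -22*(-1/6) + 28 = 11/3 + 28 = 95/3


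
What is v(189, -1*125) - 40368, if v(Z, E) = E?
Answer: -40493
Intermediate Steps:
v(189, -1*125) - 40368 = -1*125 - 40368 = -125 - 40368 = -40493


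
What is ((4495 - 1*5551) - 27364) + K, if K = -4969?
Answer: -33389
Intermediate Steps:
((4495 - 1*5551) - 27364) + K = ((4495 - 1*5551) - 27364) - 4969 = ((4495 - 5551) - 27364) - 4969 = (-1056 - 27364) - 4969 = -28420 - 4969 = -33389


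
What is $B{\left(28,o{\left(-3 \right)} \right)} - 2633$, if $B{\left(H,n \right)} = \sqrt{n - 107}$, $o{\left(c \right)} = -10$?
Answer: $-2633 + 3 i \sqrt{13} \approx -2633.0 + 10.817 i$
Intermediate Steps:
$B{\left(H,n \right)} = \sqrt{-107 + n}$
$B{\left(28,o{\left(-3 \right)} \right)} - 2633 = \sqrt{-107 - 10} - 2633 = \sqrt{-117} - 2633 = 3 i \sqrt{13} - 2633 = -2633 + 3 i \sqrt{13}$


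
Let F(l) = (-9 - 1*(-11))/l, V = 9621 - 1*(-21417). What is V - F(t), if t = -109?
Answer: 3383144/109 ≈ 31038.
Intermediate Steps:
V = 31038 (V = 9621 + 21417 = 31038)
F(l) = 2/l (F(l) = (-9 + 11)/l = 2/l)
V - F(t) = 31038 - 2/(-109) = 31038 - 2*(-1)/109 = 31038 - 1*(-2/109) = 31038 + 2/109 = 3383144/109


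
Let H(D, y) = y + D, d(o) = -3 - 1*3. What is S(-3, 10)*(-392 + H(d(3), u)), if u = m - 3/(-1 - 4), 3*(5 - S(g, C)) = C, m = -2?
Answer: -1997/3 ≈ -665.67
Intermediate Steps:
d(o) = -6 (d(o) = -3 - 3 = -6)
S(g, C) = 5 - C/3
u = -7/5 (u = -2 - 3/(-1 - 4) = -2 - 3/(-5) = -2 - ⅕*(-3) = -2 + ⅗ = -7/5 ≈ -1.4000)
H(D, y) = D + y
S(-3, 10)*(-392 + H(d(3), u)) = (5 - ⅓*10)*(-392 + (-6 - 7/5)) = (5 - 10/3)*(-392 - 37/5) = (5/3)*(-1997/5) = -1997/3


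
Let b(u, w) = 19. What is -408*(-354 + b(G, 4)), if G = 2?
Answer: 136680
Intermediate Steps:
-408*(-354 + b(G, 4)) = -408*(-354 + 19) = -408*(-335) = 136680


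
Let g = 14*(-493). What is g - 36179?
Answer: -43081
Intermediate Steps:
g = -6902
g - 36179 = -6902 - 36179 = -43081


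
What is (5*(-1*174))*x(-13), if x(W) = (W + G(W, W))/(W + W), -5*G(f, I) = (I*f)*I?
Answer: 14268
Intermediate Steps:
G(f, I) = -f*I²/5 (G(f, I) = -I*f*I/5 = -f*I²/5)
x(W) = (W - W³/5)/(2*W) (x(W) = (W - W*W²/5)/(W + W) = (W - W³/5)/((2*W)) = (W - W³/5)*(1/(2*W)) = (W - W³/5)/(2*W))
(5*(-1*174))*x(-13) = (5*(-1*174))*(½ - ⅒*(-13)²) = (5*(-174))*(½ - ⅒*169) = -870*(½ - 169/10) = -870*(-82/5) = 14268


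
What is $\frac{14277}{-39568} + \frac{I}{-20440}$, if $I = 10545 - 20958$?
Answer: $\frac{15024963}{101096240} \approx 0.14862$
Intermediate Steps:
$I = -10413$
$\frac{14277}{-39568} + \frac{I}{-20440} = \frac{14277}{-39568} - \frac{10413}{-20440} = 14277 \left(- \frac{1}{39568}\right) - - \frac{10413}{20440} = - \frac{14277}{39568} + \frac{10413}{20440} = \frac{15024963}{101096240}$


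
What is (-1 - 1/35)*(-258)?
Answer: 9288/35 ≈ 265.37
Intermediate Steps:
(-1 - 1/35)*(-258) = -36/35*(-258) = 9288/35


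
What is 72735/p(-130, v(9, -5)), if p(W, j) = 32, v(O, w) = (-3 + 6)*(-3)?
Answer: 72735/32 ≈ 2273.0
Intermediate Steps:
v(O, w) = -9 (v(O, w) = 3*(-3) = -9)
72735/p(-130, v(9, -5)) = 72735/32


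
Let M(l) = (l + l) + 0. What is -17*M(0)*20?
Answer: 0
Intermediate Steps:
M(l) = 2*l (M(l) = 2*l + 0 = 2*l)
-17*M(0)*20 = -34*0*20 = -17*0*20 = 0*20 = 0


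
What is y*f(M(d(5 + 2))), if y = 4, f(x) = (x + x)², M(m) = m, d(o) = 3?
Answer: 144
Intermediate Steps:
f(x) = 4*x² (f(x) = (2*x)² = 4*x²)
y*f(M(d(5 + 2))) = 4*(4*3²) = 4*(4*9) = 4*36 = 144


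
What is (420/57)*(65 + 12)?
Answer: 10780/19 ≈ 567.37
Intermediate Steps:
(420/57)*(65 + 12) = (420*(1/57))*77 = (140/19)*77 = 10780/19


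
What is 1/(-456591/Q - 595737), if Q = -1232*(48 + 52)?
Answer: -123200/73394341809 ≈ -1.6786e-6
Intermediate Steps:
Q = -123200 (Q = -1232*100 = -123200)
1/(-456591/Q - 595737) = 1/(-456591/(-123200) - 595737) = 1/(-456591*(-1/123200) - 595737) = 1/(456591/123200 - 595737) = 1/(-73394341809/123200) = -123200/73394341809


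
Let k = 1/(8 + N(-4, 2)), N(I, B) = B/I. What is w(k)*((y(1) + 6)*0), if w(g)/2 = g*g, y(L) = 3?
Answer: 0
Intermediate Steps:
k = 2/15 (k = 1/(8 + 2/(-4)) = 1/(8 + 2*(-¼)) = 1/(8 - ½) = 1/(15/2) = 2/15 ≈ 0.13333)
w(g) = 2*g² (w(g) = 2*(g*g) = 2*g²)
w(k)*((y(1) + 6)*0) = (2*(2/15)²)*((3 + 6)*0) = (2*(4/225))*(9*0) = (8/225)*0 = 0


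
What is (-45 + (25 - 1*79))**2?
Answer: 9801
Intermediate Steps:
(-45 + (25 - 1*79))**2 = (-45 + (25 - 79))**2 = (-45 - 54)**2 = (-99)**2 = 9801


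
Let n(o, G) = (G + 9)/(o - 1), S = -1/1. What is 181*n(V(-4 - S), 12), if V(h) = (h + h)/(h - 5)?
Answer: -15204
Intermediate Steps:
S = -1 (S = -1*1 = -1)
V(h) = 2*h/(-5 + h) (V(h) = (2*h)/(-5 + h) = 2*h/(-5 + h))
n(o, G) = (9 + G)/(-1 + o)
181*n(V(-4 - S), 12) = 181*((9 + 12)/(-1 + 2*(-4 - 1*(-1))/(-5 + (-4 - 1*(-1))))) = 181*(21/(-1 + 2*(-4 + 1)/(-5 + (-4 + 1)))) = 181*(21/(-1 + 2*(-3)/(-5 - 3))) = 181*(21/(-1 + 2*(-3)/(-8))) = 181*(21/(-1 + 2*(-3)*(-⅛))) = 181*(21/(-1 + ¾)) = 181*(21/(-¼)) = 181*(-4*21) = 181*(-84) = -15204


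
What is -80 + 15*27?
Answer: 325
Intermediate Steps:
-80 + 15*27 = -80 + 405 = 325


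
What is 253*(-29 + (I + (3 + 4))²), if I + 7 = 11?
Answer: 23276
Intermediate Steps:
I = 4 (I = -7 + 11 = 4)
253*(-29 + (I + (3 + 4))²) = 253*(-29 + (4 + (3 + 4))²) = 253*(-29 + (4 + 7)²) = 253*(-29 + 11²) = 253*(-29 + 121) = 253*92 = 23276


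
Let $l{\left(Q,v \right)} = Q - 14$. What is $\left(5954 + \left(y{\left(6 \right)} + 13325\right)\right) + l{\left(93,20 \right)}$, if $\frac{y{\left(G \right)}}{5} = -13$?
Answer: $19293$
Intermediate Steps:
$y{\left(G \right)} = -65$ ($y{\left(G \right)} = 5 \left(-13\right) = -65$)
$l{\left(Q,v \right)} = -14 + Q$
$\left(5954 + \left(y{\left(6 \right)} + 13325\right)\right) + l{\left(93,20 \right)} = \left(5954 + \left(-65 + 13325\right)\right) + \left(-14 + 93\right) = \left(5954 + 13260\right) + 79 = 19214 + 79 = 19293$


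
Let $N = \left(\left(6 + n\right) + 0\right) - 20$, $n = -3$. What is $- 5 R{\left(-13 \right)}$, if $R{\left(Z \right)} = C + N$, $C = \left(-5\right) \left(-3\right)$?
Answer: $10$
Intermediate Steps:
$N = -17$ ($N = \left(\left(6 - 3\right) + 0\right) - 20 = \left(3 + 0\right) - 20 = 3 - 20 = -17$)
$C = 15$
$R{\left(Z \right)} = -2$ ($R{\left(Z \right)} = 15 - 17 = -2$)
$- 5 R{\left(-13 \right)} = \left(-5\right) \left(-2\right) = 10$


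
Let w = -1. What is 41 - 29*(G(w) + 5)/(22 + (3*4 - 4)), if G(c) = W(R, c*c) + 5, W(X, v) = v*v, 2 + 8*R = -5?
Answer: 911/30 ≈ 30.367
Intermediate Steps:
R = -7/8 (R = -¼ + (⅛)*(-5) = -¼ - 5/8 = -7/8 ≈ -0.87500)
W(X, v) = v²
G(c) = 5 + c⁴ (G(c) = (c*c)² + 5 = (c²)² + 5 = c⁴ + 5 = 5 + c⁴)
41 - 29*(G(w) + 5)/(22 + (3*4 - 4)) = 41 - 29*((5 + (-1)⁴) + 5)/(22 + (3*4 - 4)) = 41 - 29*((5 + 1) + 5)/(22 + (12 - 4)) = 41 - 29*(6 + 5)/(22 + 8) = 41 - 319/30 = 911/30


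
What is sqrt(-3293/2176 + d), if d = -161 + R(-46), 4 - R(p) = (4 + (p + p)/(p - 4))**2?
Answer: I*sqrt(8906699194)/6800 ≈ 13.879*I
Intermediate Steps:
R(p) = 4 - (4 + 2*p/(-4 + p))**2 (R(p) = 4 - (4 + (p + p)/(p - 4))**2 = 4 - (4 + (2*p)/(-4 + p))**2 = 4 - (4 + 2*p/(-4 + p))**2)
d = -119441/625 (d = -161 + 32*(-6 - 1*(-46)**2 + 5*(-46))/(16 + (-46)**2 - 8*(-46)) = -161 + 32*(-6 - 1*2116 - 230)/(16 + 2116 + 368) = -161 + 32*(-6 - 2116 - 230)/2500 = -161 + 32*(1/2500)*(-2352) = -161 - 18816/625 = -119441/625 ≈ -191.11)
sqrt(-3293/2176 + d) = sqrt(-3293/2176 - 119441/625) = sqrt(-261961741/1360000) = I*sqrt(8906699194)/6800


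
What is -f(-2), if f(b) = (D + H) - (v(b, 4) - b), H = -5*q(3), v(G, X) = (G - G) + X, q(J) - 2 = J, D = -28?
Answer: 59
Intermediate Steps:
q(J) = 2 + J
v(G, X) = X (v(G, X) = 0 + X = X)
H = -25 (H = -5*(2 + 3) = -5*5 = -25)
f(b) = -57 + b (f(b) = (-28 - 25) - (4 - b) = -53 + (-4 + b) = -57 + b)
-f(-2) = -(-57 - 2) = -1*(-59) = 59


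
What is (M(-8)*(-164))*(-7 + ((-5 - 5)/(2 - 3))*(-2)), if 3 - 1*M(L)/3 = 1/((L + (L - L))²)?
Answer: 634311/16 ≈ 39644.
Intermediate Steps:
M(L) = 9 - 3/L² (M(L) = 9 - 3/(L + (L - L))² = 9 - 3/(L + 0)² = 9 - 3/L²)
(M(-8)*(-164))*(-7 + ((-5 - 5)/(2 - 3))*(-2)) = ((9 - 3/(-8)²)*(-164))*(-7 + ((-5 - 5)/(2 - 3))*(-2)) = ((9 - 3*1/64)*(-164))*(-7 - 10/(-1)*(-2)) = ((9 - 3/64)*(-164))*(-7 - 10*(-1)*(-2)) = ((573/64)*(-164))*(-7 + 10*(-2)) = -23493*(-7 - 20)/16 = -23493/16*(-27) = 634311/16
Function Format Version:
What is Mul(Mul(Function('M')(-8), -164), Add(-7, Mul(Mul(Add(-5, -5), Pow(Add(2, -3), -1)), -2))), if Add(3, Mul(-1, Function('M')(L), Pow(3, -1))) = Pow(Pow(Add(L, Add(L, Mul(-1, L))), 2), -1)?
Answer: Rational(634311, 16) ≈ 39644.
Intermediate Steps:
Function('M')(L) = Add(9, Mul(-3, Pow(L, -2))) (Function('M')(L) = Add(9, Mul(-3, Pow(Pow(Add(L, Add(L, Mul(-1, L))), 2), -1))) = Add(9, Mul(-3, Pow(Pow(Add(L, 0), 2), -1))) = Add(9, Mul(-3, Pow(Pow(L, 2), -1))) = Add(9, Mul(-3, Pow(L, -2))))
Mul(Mul(Function('M')(-8), -164), Add(-7, Mul(Mul(Add(-5, -5), Pow(Add(2, -3), -1)), -2))) = Mul(Mul(Add(9, Mul(-3, Pow(-8, -2))), -164), Add(-7, Mul(Mul(Add(-5, -5), Pow(Add(2, -3), -1)), -2))) = Mul(Mul(Add(9, Mul(-3, Rational(1, 64))), -164), Add(-7, Mul(Mul(-10, Pow(-1, -1)), -2))) = Mul(Mul(Add(9, Rational(-3, 64)), -164), Add(-7, Mul(Mul(-10, -1), -2))) = Mul(Mul(Rational(573, 64), -164), Add(-7, Mul(10, -2))) = Mul(Rational(-23493, 16), Add(-7, -20)) = Mul(Rational(-23493, 16), -27) = Rational(634311, 16)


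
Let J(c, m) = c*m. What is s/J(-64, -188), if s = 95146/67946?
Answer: 47573/408763136 ≈ 0.00011638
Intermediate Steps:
s = 47573/33973 (s = 95146*(1/67946) = 47573/33973 ≈ 1.4003)
s/J(-64, -188) = 47573/(33973*((-64*(-188)))) = (47573/33973)/12032 = (47573/33973)*(1/12032) = 47573/408763136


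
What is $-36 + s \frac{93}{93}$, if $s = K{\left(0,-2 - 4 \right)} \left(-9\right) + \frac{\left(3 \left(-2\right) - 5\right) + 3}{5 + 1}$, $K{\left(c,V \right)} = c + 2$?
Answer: $- \frac{166}{3} \approx -55.333$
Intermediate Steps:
$K{\left(c,V \right)} = 2 + c$
$s = - \frac{58}{3}$ ($s = \left(2 + 0\right) \left(-9\right) + \frac{\left(3 \left(-2\right) - 5\right) + 3}{5 + 1} = 2 \left(-9\right) + \frac{\left(-6 - 5\right) + 3}{6} = -18 + \left(-11 + 3\right) \frac{1}{6} = -18 - \frac{4}{3} = - \frac{58}{3} \approx -19.333$)
$-36 + s \frac{93}{93} = -36 - \frac{58 \cdot \frac{93}{93}}{3} = -36 - \frac{58 \cdot 93 \cdot \frac{1}{93}}{3} = -36 - \frac{58}{3} = - \frac{166}{3}$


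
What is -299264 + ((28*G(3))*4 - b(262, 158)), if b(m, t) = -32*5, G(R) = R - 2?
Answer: -298992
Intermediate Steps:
G(R) = -2 + R
b(m, t) = -160
-299264 + ((28*G(3))*4 - b(262, 158)) = -299264 + ((28*(-2 + 3))*4 - 1*(-160)) = -299264 + ((28*1)*4 + 160) = -299264 + (28*4 + 160) = -299264 + (112 + 160) = -299264 + 272 = -298992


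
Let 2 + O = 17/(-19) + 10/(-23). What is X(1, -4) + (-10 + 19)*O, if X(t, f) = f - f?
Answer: -13095/437 ≈ -29.966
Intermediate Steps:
X(t, f) = 0
O = -1455/437 (O = -2 + (17/(-19) + 10/(-23)) = -2 + (17*(-1/19) + 10*(-1/23)) = -2 + (-17/19 - 10/23) = -2 - 581/437 = -1455/437 ≈ -3.3295)
X(1, -4) + (-10 + 19)*O = 0 + (-10 + 19)*(-1455/437) = 0 + 9*(-1455/437) = 0 - 13095/437 = -13095/437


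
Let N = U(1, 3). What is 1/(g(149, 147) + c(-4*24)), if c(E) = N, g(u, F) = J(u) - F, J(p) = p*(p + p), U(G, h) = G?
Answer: 1/44256 ≈ 2.2596e-5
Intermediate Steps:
J(p) = 2*p² (J(p) = p*(2*p) = 2*p²)
N = 1
g(u, F) = -F + 2*u² (g(u, F) = 2*u² - F = -F + 2*u²)
c(E) = 1
1/(g(149, 147) + c(-4*24)) = 1/((-1*147 + 2*149²) + 1) = 1/((-147 + 2*22201) + 1) = 1/((-147 + 44402) + 1) = 1/(44255 + 1) = 1/44256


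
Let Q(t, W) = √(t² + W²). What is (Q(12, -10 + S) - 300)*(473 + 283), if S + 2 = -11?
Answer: -226800 + 756*√673 ≈ -2.0719e+5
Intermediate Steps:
S = -13 (S = -2 - 11 = -13)
Q(t, W) = √(W² + t²)
(Q(12, -10 + S) - 300)*(473 + 283) = (√((-10 - 13)² + 12²) - 300)*(473 + 283) = (√((-23)² + 144) - 300)*756 = (√(529 + 144) - 300)*756 = (√673 - 300)*756 = (-300 + √673)*756 = -226800 + 756*√673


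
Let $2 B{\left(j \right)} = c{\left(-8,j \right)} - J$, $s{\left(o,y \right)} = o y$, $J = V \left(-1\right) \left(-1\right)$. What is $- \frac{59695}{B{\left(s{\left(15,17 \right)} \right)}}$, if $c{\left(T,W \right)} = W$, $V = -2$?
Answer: $- \frac{119390}{257} \approx -464.55$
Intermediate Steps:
$J = -2$ ($J = \left(-2\right) \left(-1\right) \left(-1\right) = 2 \left(-1\right) = -2$)
$B{\left(j \right)} = 1 + \frac{j}{2}$ ($B{\left(j \right)} = \frac{j - -2}{2} = \frac{j + 2}{2} = \frac{2 + j}{2} = 1 + \frac{j}{2}$)
$- \frac{59695}{B{\left(s{\left(15,17 \right)} \right)}} = - \frac{59695}{1 + \frac{15 \cdot 17}{2}} = - \frac{59695}{1 + \frac{1}{2} \cdot 255} = - \frac{59695}{1 + \frac{255}{2}} = - \frac{59695}{\frac{257}{2}} = \left(-59695\right) \frac{2}{257} = - \frac{119390}{257}$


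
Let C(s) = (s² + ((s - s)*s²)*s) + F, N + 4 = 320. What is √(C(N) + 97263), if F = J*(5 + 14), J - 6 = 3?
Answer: √197290 ≈ 444.17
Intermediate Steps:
J = 9 (J = 6 + 3 = 9)
N = 316 (N = -4 + 320 = 316)
F = 171 (F = 9*(5 + 14) = 9*19 = 171)
C(s) = 171 + s² (C(s) = (s² + ((s - s)*s²)*s) + 171 = (s² + (0*s²)*s) + 171 = (s² + 0*s) + 171 = (s² + 0) + 171 = s² + 171 = 171 + s²)
√(C(N) + 97263) = √((171 + 316²) + 97263) = √((171 + 99856) + 97263) = √(100027 + 97263) = √197290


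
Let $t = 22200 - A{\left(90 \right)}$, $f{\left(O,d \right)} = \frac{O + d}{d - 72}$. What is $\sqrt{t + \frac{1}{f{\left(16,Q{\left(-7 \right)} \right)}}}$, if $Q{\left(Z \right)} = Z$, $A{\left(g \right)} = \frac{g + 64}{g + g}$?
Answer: $\frac{\sqrt{19971330}}{30} \approx 148.96$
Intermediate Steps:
$A{\left(g \right)} = \frac{64 + g}{2 g}$
$f{\left(O,d \right)} = \frac{O + d}{-72 + d}$
$t = \frac{1997923}{90}$ ($t = 22200 - \frac{64 + 90}{2 \cdot 90} = 22200 - \frac{1}{2} \cdot \frac{1}{90} \cdot 154 = 22200 - \frac{77}{90} = \frac{1997923}{90} \approx 22199.0$)
$\sqrt{t + \frac{1}{f{\left(16,Q{\left(-7 \right)} \right)}}} = \sqrt{\frac{1997923}{90} + \frac{1}{\frac{1}{-72 - 7} \left(16 - 7\right)}} = \sqrt{\frac{1997923}{90} + \frac{1}{\frac{1}{-79} \cdot 9}} = \sqrt{\frac{1997923}{90} + \frac{1}{\left(- \frac{1}{79}\right) 9}} = \sqrt{\frac{1997923}{90} + \frac{1}{- \frac{9}{79}}} = \sqrt{\frac{1997923}{90} - \frac{79}{9}} = \sqrt{\frac{665711}{30}} = \frac{\sqrt{19971330}}{30}$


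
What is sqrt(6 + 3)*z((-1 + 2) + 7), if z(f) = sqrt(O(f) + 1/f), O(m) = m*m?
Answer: 9*sqrt(114)/4 ≈ 24.023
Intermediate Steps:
O(m) = m**2
z(f) = sqrt(1/f + f**2) (z(f) = sqrt(f**2 + 1/f) = sqrt(1/f + f**2))
sqrt(6 + 3)*z((-1 + 2) + 7) = sqrt(6 + 3)*sqrt((1 + ((-1 + 2) + 7)**3)/((-1 + 2) + 7)) = sqrt(9)*sqrt((1 + (1 + 7)**3)/(1 + 7)) = 3*sqrt((1 + 8**3)/8) = 3*sqrt((1 + 512)/8) = 3*sqrt((1/8)*513) = 3*sqrt(513/8) = 3*(3*sqrt(114)/4) = 9*sqrt(114)/4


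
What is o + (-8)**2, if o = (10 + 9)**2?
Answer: 425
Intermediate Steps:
o = 361 (o = 19**2 = 361)
o + (-8)**2 = 361 + (-8)**2 = 361 + 64 = 425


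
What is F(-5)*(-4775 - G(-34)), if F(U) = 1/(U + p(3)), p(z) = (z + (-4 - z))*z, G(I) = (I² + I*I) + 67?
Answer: 7154/17 ≈ 420.82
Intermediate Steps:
G(I) = 67 + 2*I² (G(I) = (I² + I²) + 67 = 2*I² + 67 = 67 + 2*I²)
p(z) = -4*z
F(U) = 1/(-12 + U) (F(U) = 1/(U - 4*3) = 1/(U - 12) = 1/(-12 + U))
F(-5)*(-4775 - G(-34)) = (-4775 - (67 + 2*(-34)²))/(-12 - 5) = (-4775 - (67 + 2*1156))/(-17) = -(-4775 - (67 + 2312))/17 = -(-4775 - 1*2379)/17 = -(-4775 - 2379)/17 = -1/17*(-7154) = 7154/17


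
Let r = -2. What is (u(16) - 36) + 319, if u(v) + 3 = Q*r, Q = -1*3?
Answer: 286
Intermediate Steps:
Q = -3
u(v) = 3 (u(v) = -3 - 3*(-2) = -3 + 6 = 3)
(u(16) - 36) + 319 = (3 - 36) + 319 = -33 + 319 = 286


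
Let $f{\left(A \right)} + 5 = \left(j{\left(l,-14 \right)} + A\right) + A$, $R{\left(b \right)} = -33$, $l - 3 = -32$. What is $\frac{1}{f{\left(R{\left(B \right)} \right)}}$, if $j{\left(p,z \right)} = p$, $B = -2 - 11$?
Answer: $- \frac{1}{100} \approx -0.01$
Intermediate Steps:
$B = -13$
$l = -29$ ($l = 3 - 32 = -29$)
$f{\left(A \right)} = -34 + 2 A$ ($f{\left(A \right)} = -5 + \left(\left(-29 + A\right) + A\right) = -5 + \left(-29 + 2 A\right) = -34 + 2 A$)
$\frac{1}{f{\left(R{\left(B \right)} \right)}} = \frac{1}{-34 + 2 \left(-33\right)} = \frac{1}{-34 - 66} = \frac{1}{-100} = - \frac{1}{100}$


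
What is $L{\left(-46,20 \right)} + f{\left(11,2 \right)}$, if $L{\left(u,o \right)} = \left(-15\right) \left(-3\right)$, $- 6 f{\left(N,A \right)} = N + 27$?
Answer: $\frac{116}{3} \approx 38.667$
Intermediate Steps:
$f{\left(N,A \right)} = - \frac{9}{2} - \frac{N}{6}$ ($f{\left(N,A \right)} = - \frac{N + 27}{6} = - \frac{27 + N}{6} = - \frac{9}{2} - \frac{N}{6}$)
$L{\left(u,o \right)} = 45$
$L{\left(-46,20 \right)} + f{\left(11,2 \right)} = 45 - \frac{19}{3} = \frac{116}{3}$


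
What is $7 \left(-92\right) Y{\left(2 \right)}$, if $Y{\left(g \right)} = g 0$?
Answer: $0$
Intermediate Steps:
$Y{\left(g \right)} = 0$
$7 \left(-92\right) Y{\left(2 \right)} = 7 \left(-92\right) 0 = \left(-644\right) 0 = 0$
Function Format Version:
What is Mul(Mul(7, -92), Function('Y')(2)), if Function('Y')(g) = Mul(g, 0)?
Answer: 0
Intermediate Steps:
Function('Y')(g) = 0
Mul(Mul(7, -92), Function('Y')(2)) = Mul(Mul(7, -92), 0) = Mul(-644, 0) = 0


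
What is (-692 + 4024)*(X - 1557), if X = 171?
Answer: -4618152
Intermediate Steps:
(-692 + 4024)*(X - 1557) = (-692 + 4024)*(171 - 1557) = 3332*(-1386) = -4618152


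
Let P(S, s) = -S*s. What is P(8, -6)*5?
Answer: 240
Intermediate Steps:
P(S, s) = -S*s
P(8, -6)*5 = -1*8*(-6)*5 = 48*5 = 240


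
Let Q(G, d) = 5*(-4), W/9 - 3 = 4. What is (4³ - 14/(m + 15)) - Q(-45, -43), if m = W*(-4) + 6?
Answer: 2774/33 ≈ 84.061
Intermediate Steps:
W = 63 (W = 27 + 9*4 = 27 + 36 = 63)
m = -246 (m = 63*(-4) + 6 = -252 + 6 = -246)
Q(G, d) = -20
(4³ - 14/(m + 15)) - Q(-45, -43) = (4³ - 14/(-246 + 15)) - 1*(-20) = (64 - 14/(-231)) + 20 = (64 - 14*(-1/231)) + 20 = (64 + 2/33) + 20 = 2114/33 + 20 = 2774/33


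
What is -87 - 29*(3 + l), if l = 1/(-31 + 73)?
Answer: -7337/42 ≈ -174.69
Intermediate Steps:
l = 1/42 ≈ 0.023810
-87 - 29*(3 + l) = -87 - 29*(3 + 1/42) = -87 - 29*127/42 = -87 - 3683/42 = -7337/42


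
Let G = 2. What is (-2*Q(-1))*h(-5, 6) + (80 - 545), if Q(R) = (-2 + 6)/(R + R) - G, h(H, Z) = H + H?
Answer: -545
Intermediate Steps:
h(H, Z) = 2*H
Q(R) = -2 + 2/R (Q(R) = (-2 + 6)/(R + R) - 1*2 = 4/((2*R)) - 2 = 4*(1/(2*R)) - 2 = 2/R - 2 = -2 + 2/R)
(-2*Q(-1))*h(-5, 6) + (80 - 545) = (-2*(-2 + 2/(-1)))*(2*(-5)) + (80 - 545) = -2*(-2 + 2*(-1))*(-10) - 465 = -2*(-2 - 2)*(-10) - 465 = -2*(-4)*(-10) - 465 = 8*(-10) - 465 = -80 - 465 = -545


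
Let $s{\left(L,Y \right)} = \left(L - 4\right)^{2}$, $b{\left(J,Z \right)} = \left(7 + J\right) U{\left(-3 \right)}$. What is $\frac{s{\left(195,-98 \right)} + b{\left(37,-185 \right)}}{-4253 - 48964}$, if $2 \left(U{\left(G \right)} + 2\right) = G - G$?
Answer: $- \frac{12131}{17739} \approx -0.68386$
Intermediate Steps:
$U{\left(G \right)} = -2$ ($U{\left(G \right)} = -2 + \frac{G - G}{2} = -2 + \frac{1}{2} \cdot 0 = -2 + 0 = -2$)
$b{\left(J,Z \right)} = -14 - 2 J$ ($b{\left(J,Z \right)} = \left(7 + J\right) \left(-2\right) = -14 - 2 J$)
$s{\left(L,Y \right)} = \left(-4 + L\right)^{2}$
$\frac{s{\left(195,-98 \right)} + b{\left(37,-185 \right)}}{-4253 - 48964} = \frac{\left(-4 + 195\right)^{2} - 88}{-4253 - 48964} = \frac{191^{2} - 88}{-53217} = \left(36481 - 88\right) \left(- \frac{1}{53217}\right) = 36393 \left(- \frac{1}{53217}\right) = - \frac{12131}{17739}$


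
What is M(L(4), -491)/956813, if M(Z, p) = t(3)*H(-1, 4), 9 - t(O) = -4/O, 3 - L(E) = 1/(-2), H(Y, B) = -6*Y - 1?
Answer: 155/2870439 ≈ 5.3999e-5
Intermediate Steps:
H(Y, B) = -1 - 6*Y
L(E) = 7/2 (L(E) = 3 - 1/(-2) = 3 - 1*(-½) = 3 + ½ = 7/2)
t(O) = 9 + 4/O (t(O) = 9 - (-4)/O = 9 + 4/O)
M(Z, p) = 155/3 (M(Z, p) = (9 + 4/3)*(-1 - 6*(-1)) = (9 + 4*(⅓))*(-1 + 6) = (9 + 4/3)*5 = (31/3)*5 = 155/3)
M(L(4), -491)/956813 = (155/3)/956813 = (155/3)*(1/956813) = 155/2870439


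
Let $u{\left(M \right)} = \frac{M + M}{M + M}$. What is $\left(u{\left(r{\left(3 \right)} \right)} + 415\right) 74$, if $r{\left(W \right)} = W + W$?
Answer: $30784$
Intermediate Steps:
$r{\left(W \right)} = 2 W$
$u{\left(M \right)} = 1$ ($u{\left(M \right)} = \frac{2 M}{2 M} = 2 M \frac{1}{2 M} = 1$)
$\left(u{\left(r{\left(3 \right)} \right)} + 415\right) 74 = \left(1 + 415\right) 74 = 416 \cdot 74 = 30784$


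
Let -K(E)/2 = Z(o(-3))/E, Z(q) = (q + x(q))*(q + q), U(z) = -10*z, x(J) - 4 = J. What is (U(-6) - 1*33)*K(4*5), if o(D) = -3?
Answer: -162/5 ≈ -32.400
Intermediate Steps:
x(J) = 4 + J
Z(q) = 2*q*(4 + 2*q) (Z(q) = (q + (4 + q))*(q + q) = (4 + 2*q)*(2*q) = 2*q*(4 + 2*q))
K(E) = -24/E (K(E) = -2*4*(-3)*(2 - 3)/E = -2*4*(-3)*(-1)/E = -24/E)
(U(-6) - 1*33)*K(4*5) = (-10*(-6) - 1*33)*(-24/(4*5)) = (60 - 33)*(-24/20) = 27*(-24*1/20) = 27*(-6/5) = -162/5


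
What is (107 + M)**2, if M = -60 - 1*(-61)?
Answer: 11664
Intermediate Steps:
M = 1 (M = -60 + 61 = 1)
(107 + M)**2 = (107 + 1)**2 = 108**2 = 11664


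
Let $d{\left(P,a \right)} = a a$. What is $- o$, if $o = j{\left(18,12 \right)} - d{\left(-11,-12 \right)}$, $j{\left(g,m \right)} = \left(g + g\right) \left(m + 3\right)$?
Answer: $-396$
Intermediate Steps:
$j{\left(g,m \right)} = 2 g \left(3 + m\right)$
$d{\left(P,a \right)} = a^{2}$
$o = 396$ ($o = 2 \cdot 18 \left(3 + 12\right) - \left(-12\right)^{2} = 2 \cdot 18 \cdot 15 - 144 = 540 - 144 = 396$)
$- o = \left(-1\right) 396 = -396$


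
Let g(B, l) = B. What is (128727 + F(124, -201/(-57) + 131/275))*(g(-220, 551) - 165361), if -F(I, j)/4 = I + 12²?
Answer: -21137242555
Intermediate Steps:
F(I, j) = -576 - 4*I (F(I, j) = -4*(I + 12²) = -4*(I + 144) = -4*(144 + I) = -576 - 4*I)
(128727 + F(124, -201/(-57) + 131/275))*(g(-220, 551) - 165361) = (128727 + (-576 - 4*124))*(-220 - 165361) = (128727 + (-576 - 496))*(-165581) = (128727 - 1072)*(-165581) = 127655*(-165581) = -21137242555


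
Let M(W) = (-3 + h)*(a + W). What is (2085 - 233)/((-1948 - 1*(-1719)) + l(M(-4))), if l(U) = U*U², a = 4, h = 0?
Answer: -1852/229 ≈ -8.0873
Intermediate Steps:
M(W) = -12 - 3*W (M(W) = (-3 + 0)*(4 + W) = -3*(4 + W) = -12 - 3*W)
l(U) = U³
(2085 - 233)/((-1948 - 1*(-1719)) + l(M(-4))) = (2085 - 233)/((-1948 - 1*(-1719)) + (-12 - 3*(-4))³) = 1852/((-1948 + 1719) + (-12 + 12)³) = 1852/(-229 + 0³) = 1852/(-229 + 0) = 1852/(-229) = 1852*(-1/229) = -1852/229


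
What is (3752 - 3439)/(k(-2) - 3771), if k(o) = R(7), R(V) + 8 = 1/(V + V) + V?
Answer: -4382/52807 ≈ -0.082981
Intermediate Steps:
R(V) = -8 + V + 1/(2*V) (R(V) = -8 + (1/(V + V) + V) = -8 + (1/(2*V) + V) = -8 + (V + 1/(2*V)) = -8 + V + 1/(2*V))
k(o) = -13/14 (k(o) = -8 + 7 + (½)/7 = -8 + 7 + (½)*(⅐) = -8 + 7 + 1/14 = -13/14)
(3752 - 3439)/(k(-2) - 3771) = (3752 - 3439)/(-13/14 - 3771) = 313/(-52807/14) = 313*(-14/52807) = -4382/52807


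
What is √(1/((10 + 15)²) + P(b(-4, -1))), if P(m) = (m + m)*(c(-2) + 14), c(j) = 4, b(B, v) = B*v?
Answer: √90001/25 ≈ 12.000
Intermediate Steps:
P(m) = 36*m (P(m) = (m + m)*(4 + 14) = (2*m)*18 = 36*m)
√(1/((10 + 15)²) + P(b(-4, -1))) = √(1/((10 + 15)²) + 36*(-4*(-1))) = √(1/(25²) + 36*4) = √(1/625 + 144) = √(90001/625) = √90001/25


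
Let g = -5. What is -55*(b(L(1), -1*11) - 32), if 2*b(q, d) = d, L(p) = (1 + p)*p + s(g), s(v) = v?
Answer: 4125/2 ≈ 2062.5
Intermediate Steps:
L(p) = -5 + p*(1 + p) (L(p) = (1 + p)*p - 5 = p*(1 + p) - 5 = -5 + p*(1 + p))
b(q, d) = d/2
-55*(b(L(1), -1*11) - 32) = -55*((-1*11)/2 - 32) = -55*((1/2)*(-11) - 32) = -55*(-11/2 - 32) = -55*(-75/2) = 4125/2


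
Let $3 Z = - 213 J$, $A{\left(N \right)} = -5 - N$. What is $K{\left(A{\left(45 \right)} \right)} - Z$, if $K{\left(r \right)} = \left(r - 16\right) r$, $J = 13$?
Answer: $4223$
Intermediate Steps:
$Z = -923$ ($Z = \frac{\left(-213\right) 13}{3} = \frac{1}{3} \left(-2769\right) = -923$)
$K{\left(r \right)} = r \left(-16 + r\right)$ ($K{\left(r \right)} = \left(-16 + r\right) r = r \left(-16 + r\right)$)
$K{\left(A{\left(45 \right)} \right)} - Z = \left(-5 - 45\right) \left(-16 - 50\right) - -923 = \left(-5 - 45\right) \left(-16 - 50\right) + 923 = - 50 \left(-16 - 50\right) + 923 = \left(-50\right) \left(-66\right) + 923 = 3300 + 923 = 4223$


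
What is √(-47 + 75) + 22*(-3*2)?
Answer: -132 + 2*√7 ≈ -126.71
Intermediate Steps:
√(-47 + 75) + 22*(-3*2) = √28 + 22*(-6) = 2*√7 - 132 = -132 + 2*√7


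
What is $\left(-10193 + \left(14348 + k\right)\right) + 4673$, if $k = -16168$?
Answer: $-7340$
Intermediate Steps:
$\left(-10193 + \left(14348 + k\right)\right) + 4673 = \left(-10193 + \left(14348 - 16168\right)\right) + 4673 = \left(-10193 - 1820\right) + 4673 = -12013 + 4673 = -7340$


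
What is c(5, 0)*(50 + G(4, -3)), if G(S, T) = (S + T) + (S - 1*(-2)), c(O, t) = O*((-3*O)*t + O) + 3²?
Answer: 1938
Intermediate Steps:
c(O, t) = 9 + O*(O - 3*O*t) (c(O, t) = O*(-3*O*t + O) + 9 = O*(O - 3*O*t) + 9 = 9 + O*(O - 3*O*t))
G(S, T) = 2 + T + 2*S (G(S, T) = (S + T) + (S + 2) = (S + T) + (2 + S) = 2 + T + 2*S)
c(5, 0)*(50 + G(4, -3)) = (9 + 5² - 3*0*5²)*(50 + (2 - 3 + 2*4)) = (9 + 25 - 3*0*25)*(50 + (2 - 3 + 8)) = (9 + 25 + 0)*(50 + 7) = 34*57 = 1938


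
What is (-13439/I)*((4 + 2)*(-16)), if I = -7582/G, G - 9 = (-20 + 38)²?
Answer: -214808976/3791 ≈ -56663.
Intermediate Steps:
G = 333 (G = 9 + (-20 + 38)² = 9 + 18² = 9 + 324 = 333)
I = -7582/333 ≈ -22.769
(-13439/I)*((4 + 2)*(-16)) = (-13439/(-7582/333))*((4 + 2)*(-16)) = (-13439*(-333/7582))*(6*(-16)) = (4475187/7582)*(-96) = -214808976/3791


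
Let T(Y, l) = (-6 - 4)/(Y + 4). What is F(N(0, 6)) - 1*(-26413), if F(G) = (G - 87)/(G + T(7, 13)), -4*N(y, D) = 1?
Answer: 1350902/51 ≈ 26488.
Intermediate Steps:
T(Y, l) = -10/(4 + Y)
N(y, D) = -1/4 (N(y, D) = -1/4*1 = -1/4)
F(G) = (-87 + G)/(-10/11 + G) (F(G) = (G - 87)/(G - 10/(4 + 7)) = (-87 + G)/(G - 10/11) = (-87 + G)/(-10/11 + G))
F(N(0, 6)) - 1*(-26413) = 11*(-87 - 1/4)/(-10 + 11*(-1/4)) - 1*(-26413) = 11*(-349/4)/(-10 - 11/4) + 26413 = 11*(-349/4)/(-51/4) + 26413 = 11*(-4/51)*(-349/4) + 26413 = 3839/51 + 26413 = 1350902/51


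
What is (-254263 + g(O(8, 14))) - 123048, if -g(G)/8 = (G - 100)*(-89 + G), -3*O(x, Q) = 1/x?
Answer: -32297329/72 ≈ -4.4857e+5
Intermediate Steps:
O(x, Q) = -1/(3*x)
g(G) = -8*(-100 + G)*(-89 + G) (g(G) = -8*(G - 100)*(-89 + G) = -8*(-100 + G)*(-89 + G))
(-254263 + g(O(8, 14))) - 123048 = (-254263 + (-71200 - 8*(-⅓/8)² + 1512*(-⅓/8))) - 123048 = (-254263 + (-71200 - 8*(-⅓*⅛)² + 1512*(-⅓*⅛))) - 123048 = (-254263 + (-71200 - 8*(-1/24)² + 1512*(-1/24))) - 123048 = (-254263 + (-71200 - 8*1/576 - 63)) - 123048 = (-254263 + (-71200 - 1/72 - 63)) - 123048 = (-254263 - 5130937/72) - 123048 = -23437873/72 - 123048 = -32297329/72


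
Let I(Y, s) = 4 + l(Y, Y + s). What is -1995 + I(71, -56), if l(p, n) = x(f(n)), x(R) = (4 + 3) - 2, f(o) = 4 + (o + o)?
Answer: -1986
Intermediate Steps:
f(o) = 4 + 2*o
x(R) = 5 (x(R) = 7 - 2 = 5)
l(p, n) = 5
I(Y, s) = 9 (I(Y, s) = 4 + 5 = 9)
-1995 + I(71, -56) = -1995 + 9 = -1986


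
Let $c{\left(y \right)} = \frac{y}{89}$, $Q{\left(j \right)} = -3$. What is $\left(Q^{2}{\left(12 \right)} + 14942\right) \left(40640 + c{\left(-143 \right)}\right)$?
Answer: $\frac{54075030967}{89} \approx 6.0758 \cdot 10^{8}$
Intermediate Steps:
$c{\left(y \right)} = \frac{y}{89}$ ($c{\left(y \right)} = y \frac{1}{89} = \frac{y}{89}$)
$\left(Q^{2}{\left(12 \right)} + 14942\right) \left(40640 + c{\left(-143 \right)}\right) = \left(\left(-3\right)^{2} + 14942\right) \left(40640 + \frac{1}{89} \left(-143\right)\right) = \left(9 + 14942\right) \left(40640 - \frac{143}{89}\right) = 14951 \cdot \frac{3616817}{89} = \frac{54075030967}{89}$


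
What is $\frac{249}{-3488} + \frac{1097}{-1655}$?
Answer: $- \frac{4238431}{5772640} \approx -0.73423$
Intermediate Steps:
$\frac{249}{-3488} + \frac{1097}{-1655} = 249 \left(- \frac{1}{3488}\right) + 1097 \left(- \frac{1}{1655}\right) = - \frac{249}{3488} - \frac{1097}{1655} = - \frac{4238431}{5772640}$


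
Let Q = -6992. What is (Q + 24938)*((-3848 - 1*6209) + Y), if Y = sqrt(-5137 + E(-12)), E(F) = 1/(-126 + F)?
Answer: -180482922 + 2991*I*sqrt(97829166)/23 ≈ -1.8048e+8 + 1.2862e+6*I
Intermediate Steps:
Y = I*sqrt(97829166)/138 (Y = sqrt(-5137 + 1/(-126 - 12)) = sqrt(-5137 + 1/(-138)) = sqrt(-5137 - 1/138) = sqrt(-708907/138) = I*sqrt(97829166)/138 ≈ 71.673*I)
(Q + 24938)*((-3848 - 1*6209) + Y) = (-6992 + 24938)*((-3848 - 1*6209) + I*sqrt(97829166)/138) = 17946*((-3848 - 6209) + I*sqrt(97829166)/138) = 17946*(-10057 + I*sqrt(97829166)/138) = -180482922 + 2991*I*sqrt(97829166)/23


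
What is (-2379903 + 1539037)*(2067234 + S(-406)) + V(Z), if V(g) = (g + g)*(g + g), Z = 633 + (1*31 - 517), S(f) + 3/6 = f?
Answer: -1737924886179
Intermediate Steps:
S(f) = -1/2 + f
Z = 147 (Z = 633 + (31 - 517) = 633 - 486 = 147)
V(g) = 4*g**2 (V(g) = (2*g)*(2*g) = 4*g**2)
(-2379903 + 1539037)*(2067234 + S(-406)) + V(Z) = (-2379903 + 1539037)*(2067234 + (-1/2 - 406)) + 4*147**2 = -840866*(2067234 - 813/2) + 4*21609 = -840866*4133655/2 + 86436 = -1737924972615 + 86436 = -1737924886179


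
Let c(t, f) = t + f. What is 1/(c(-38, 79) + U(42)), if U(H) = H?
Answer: 1/83 ≈ 0.012048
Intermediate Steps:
c(t, f) = f + t
1/(c(-38, 79) + U(42)) = 1/((79 - 38) + 42) = 1/(41 + 42) = 1/83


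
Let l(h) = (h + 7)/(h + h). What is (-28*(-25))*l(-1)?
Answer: -2100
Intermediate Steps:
l(h) = (7 + h)/(2*h) (l(h) = (7 + h)/((2*h)) = (7 + h)*(1/(2*h)) = (7 + h)/(2*h))
(-28*(-25))*l(-1) = (-28*(-25))*((½)*(7 - 1)/(-1)) = 700*((½)*(-1)*6) = 700*(-3) = -2100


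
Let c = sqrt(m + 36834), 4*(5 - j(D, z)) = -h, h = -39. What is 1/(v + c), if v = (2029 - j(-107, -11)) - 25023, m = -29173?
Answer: -367828/8455967273 - 16*sqrt(7661)/8455967273 ≈ -4.3665e-5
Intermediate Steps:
j(D, z) = -19/4 (j(D, z) = 5 - (-1)*(-39)/4 = 5 - 1/4*39 = 5 - 39/4 = -19/4)
v = -91957/4 (v = (2029 - 1*(-19/4)) - 25023 = (2029 + 19/4) - 25023 = 8135/4 - 25023 = -91957/4 ≈ -22989.)
c = sqrt(7661) (c = sqrt(-29173 + 36834) = sqrt(7661) ≈ 87.527)
1/(v + c) = 1/(-91957/4 + sqrt(7661))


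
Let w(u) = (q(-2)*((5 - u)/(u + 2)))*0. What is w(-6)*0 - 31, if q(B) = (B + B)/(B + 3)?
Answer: -31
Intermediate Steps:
q(B) = 2*B/(3 + B) (q(B) = (2*B)/(3 + B) = 2*B/(3 + B))
w(u) = 0 (w(u) = ((2*(-2)/(3 - 2))*((5 - u)/(u + 2)))*0 = ((2*(-2)/1)*((5 - u)/(2 + u)))*0 = ((2*(-2)*1)*((5 - u)/(2 + u)))*0 = -4*(5 - u)/(2 + u)*0 = 0)
w(-6)*0 - 31 = 0*0 - 31 = 0 - 31 = -31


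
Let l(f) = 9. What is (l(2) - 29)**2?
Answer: 400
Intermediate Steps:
(l(2) - 29)**2 = (9 - 29)**2 = (-20)**2 = 400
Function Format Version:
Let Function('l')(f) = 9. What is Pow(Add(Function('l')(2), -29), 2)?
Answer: 400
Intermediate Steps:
Pow(Add(Function('l')(2), -29), 2) = Pow(Add(9, -29), 2) = Pow(-20, 2) = 400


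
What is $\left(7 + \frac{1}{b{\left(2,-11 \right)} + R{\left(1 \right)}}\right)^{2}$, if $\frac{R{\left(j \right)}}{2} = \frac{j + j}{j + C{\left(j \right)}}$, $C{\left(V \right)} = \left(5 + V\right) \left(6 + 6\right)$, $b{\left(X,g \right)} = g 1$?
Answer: $\frac{30470400}{638401} \approx 47.729$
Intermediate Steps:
$b{\left(X,g \right)} = g$
$C{\left(V \right)} = 60 + 12 V$ ($C{\left(V \right)} = \left(5 + V\right) 12 = 60 + 12 V$)
$R{\left(j \right)} = \frac{4 j}{60 + 13 j}$ ($R{\left(j \right)} = 2 \frac{j + j}{j + \left(60 + 12 j\right)} = 2 \frac{2 j}{60 + 13 j} = \frac{4 j}{60 + 13 j}$)
$\left(7 + \frac{1}{b{\left(2,-11 \right)} + R{\left(1 \right)}}\right)^{2} = \left(7 + \frac{1}{-11 + 4 \cdot 1 \frac{1}{60 + 13 \cdot 1}}\right)^{2} = \left(7 + \frac{1}{-11 + 4 \cdot 1 \frac{1}{60 + 13}}\right)^{2} = \left(7 + \frac{1}{-11 + 4 \cdot 1 \cdot \frac{1}{73}}\right)^{2} = \left(7 + \frac{1}{-11 + \frac{4}{73}}\right)^{2} = \left(7 + \frac{1}{- \frac{799}{73}}\right)^{2} = \left(7 - \frac{73}{799}\right)^{2} = \left(\frac{5520}{799}\right)^{2} = \frac{30470400}{638401}$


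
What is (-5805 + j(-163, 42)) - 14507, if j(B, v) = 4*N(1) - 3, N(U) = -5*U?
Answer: -20335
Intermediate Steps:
j(B, v) = -23 (j(B, v) = 4*(-5*1) - 3 = 4*(-5) - 3 = -20 - 3 = -23)
(-5805 + j(-163, 42)) - 14507 = (-5805 - 23) - 14507 = -5828 - 14507 = -20335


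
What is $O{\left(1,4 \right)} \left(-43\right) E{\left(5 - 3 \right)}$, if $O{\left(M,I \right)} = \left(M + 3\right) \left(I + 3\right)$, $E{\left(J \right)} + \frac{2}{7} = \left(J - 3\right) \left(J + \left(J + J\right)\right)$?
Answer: $7568$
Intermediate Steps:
$E{\left(J \right)} = - \frac{2}{7} + 3 J \left(-3 + J\right)$ ($E{\left(J \right)} = - \frac{2}{7} + \left(J - 3\right) \left(J + \left(J + J\right)\right) = - \frac{2}{7} + \left(-3 + J\right) \left(J + 2 J\right) = - \frac{2}{7} + \left(-3 + J\right) 3 J = - \frac{2}{7} + 3 J \left(-3 + J\right)$)
$O{\left(M,I \right)} = \left(3 + I\right) \left(3 + M\right)$ ($O{\left(M,I \right)} = \left(3 + M\right) \left(3 + I\right) = \left(3 + I\right) \left(3 + M\right)$)
$O{\left(1,4 \right)} \left(-43\right) E{\left(5 - 3 \right)} = \left(9 + 3 \cdot 4 + 3 \cdot 1 + 4 \cdot 1\right) \left(-43\right) \left(- \frac{2}{7} - 9 \left(5 - 3\right) + 3 \left(5 - 3\right)^{2}\right) = \left(9 + 12 + 3 + 4\right) \left(-43\right) \left(- \frac{2}{7} - 18 + 3 \cdot 2^{2}\right) = 28 \left(-43\right) \left(- \frac{2}{7} - 18 + 3 \cdot 4\right) = - 1204 \left(- \frac{2}{7} - 18 + 12\right) = \left(-1204\right) \left(- \frac{44}{7}\right) = 7568$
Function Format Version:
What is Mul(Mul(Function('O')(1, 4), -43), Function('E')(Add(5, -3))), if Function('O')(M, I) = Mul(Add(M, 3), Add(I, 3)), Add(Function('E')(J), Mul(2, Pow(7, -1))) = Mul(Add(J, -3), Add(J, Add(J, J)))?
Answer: 7568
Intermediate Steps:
Function('E')(J) = Add(Rational(-2, 7), Mul(3, J, Add(-3, J))) (Function('E')(J) = Add(Rational(-2, 7), Mul(Add(J, -3), Add(J, Add(J, J)))) = Add(Rational(-2, 7), Mul(Add(-3, J), Add(J, Mul(2, J)))) = Add(Rational(-2, 7), Mul(Add(-3, J), Mul(3, J))) = Add(Rational(-2, 7), Mul(3, J, Add(-3, J))))
Function('O')(M, I) = Mul(Add(3, I), Add(3, M)) (Function('O')(M, I) = Mul(Add(3, M), Add(3, I)) = Mul(Add(3, I), Add(3, M)))
Mul(Mul(Function('O')(1, 4), -43), Function('E')(Add(5, -3))) = Mul(Mul(Add(9, Mul(3, 4), Mul(3, 1), Mul(4, 1)), -43), Add(Rational(-2, 7), Mul(-9, Add(5, -3)), Mul(3, Pow(Add(5, -3), 2)))) = Mul(Mul(Add(9, 12, 3, 4), -43), Add(Rational(-2, 7), Mul(-9, 2), Mul(3, Pow(2, 2)))) = Mul(Mul(28, -43), Add(Rational(-2, 7), -18, Mul(3, 4))) = Mul(-1204, Add(Rational(-2, 7), -18, 12)) = Mul(-1204, Rational(-44, 7)) = 7568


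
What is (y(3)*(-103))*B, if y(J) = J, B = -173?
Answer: 53457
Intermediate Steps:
(y(3)*(-103))*B = (3*(-103))*(-173) = -309*(-173) = 53457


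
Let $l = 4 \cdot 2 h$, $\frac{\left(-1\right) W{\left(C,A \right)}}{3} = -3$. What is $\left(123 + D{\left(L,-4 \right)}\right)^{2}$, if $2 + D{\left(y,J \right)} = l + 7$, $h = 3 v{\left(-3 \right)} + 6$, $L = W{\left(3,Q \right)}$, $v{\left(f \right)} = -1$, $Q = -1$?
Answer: $23104$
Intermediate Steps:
$W{\left(C,A \right)} = 9$ ($W{\left(C,A \right)} = \left(-3\right) \left(-3\right) = 9$)
$L = 9$
$h = 3$ ($h = 3 \left(-1\right) + 6 = -3 + 6 = 3$)
$l = 24$ ($l = 4 \cdot 2 \cdot 3 = 8 \cdot 3 = 24$)
$D{\left(y,J \right)} = 29$ ($D{\left(y,J \right)} = -2 + \left(24 + 7\right) = -2 + 31 = 29$)
$\left(123 + D{\left(L,-4 \right)}\right)^{2} = \left(123 + 29\right)^{2} = 152^{2} = 23104$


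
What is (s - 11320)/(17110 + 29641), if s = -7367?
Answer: -18687/46751 ≈ -0.39971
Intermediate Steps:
(s - 11320)/(17110 + 29641) = (-7367 - 11320)/(17110 + 29641) = -18687/46751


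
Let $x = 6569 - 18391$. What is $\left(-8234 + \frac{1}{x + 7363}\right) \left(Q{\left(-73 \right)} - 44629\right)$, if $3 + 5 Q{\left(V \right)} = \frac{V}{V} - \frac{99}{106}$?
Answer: $\frac{868454524963167}{2363270} \approx 3.6748 \cdot 10^{8}$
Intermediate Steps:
$x = -11822$ ($x = 6569 - 18391 = -11822$)
$Q{\left(V \right)} = - \frac{311}{530}$ ($Q{\left(V \right)} = - \frac{3}{5} + \frac{\frac{V}{V} - \frac{99}{106}}{5} = - \frac{3}{5} + \frac{1 - \frac{99}{106}}{5} = - \frac{3}{5} + \frac{1}{5} \cdot \frac{7}{106} = - \frac{3}{5} + \frac{7}{530} = - \frac{311}{530}$)
$\left(-8234 + \frac{1}{x + 7363}\right) \left(Q{\left(-73 \right)} - 44629\right) = \left(-8234 + \frac{1}{-11822 + 7363}\right) \left(- \frac{311}{530} - 44629\right) = \left(-8234 + \frac{1}{-4459}\right) \left(- \frac{23653681}{530}\right) = \left(-8234 - \frac{1}{4459}\right) \left(- \frac{23653681}{530}\right) = \left(- \frac{36715407}{4459}\right) \left(- \frac{23653681}{530}\right) = \frac{868454524963167}{2363270}$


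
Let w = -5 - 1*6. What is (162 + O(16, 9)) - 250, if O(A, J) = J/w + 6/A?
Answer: -7783/88 ≈ -88.443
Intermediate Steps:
w = -11 (w = -5 - 6 = -11)
O(A, J) = 6/A - J/11 (O(A, J) = J/(-11) + 6/A = J*(-1/11) + 6/A = -J/11 + 6/A = 6/A - J/11)
(162 + O(16, 9)) - 250 = (162 + (6/16 - 1/11*9)) - 250 = (162 + (6*(1/16) - 9/11)) - 250 = (162 + (3/8 - 9/11)) - 250 = (162 - 39/88) - 250 = 14217/88 - 250 = -7783/88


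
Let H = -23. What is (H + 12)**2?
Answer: 121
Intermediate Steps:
(H + 12)**2 = (-23 + 12)**2 = (-11)**2 = 121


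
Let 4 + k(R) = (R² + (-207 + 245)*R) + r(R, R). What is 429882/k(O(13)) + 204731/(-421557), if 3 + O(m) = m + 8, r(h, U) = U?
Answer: 90505265596/215415627 ≈ 420.14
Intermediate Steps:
O(m) = 5 + m (O(m) = -3 + (m + 8) = -3 + (8 + m) = 5 + m)
k(R) = -4 + R² + 39*R (k(R) = -4 + ((R² + (-207 + 245)*R) + R) = -4 + ((R² + 38*R) + R) = -4 + (R² + 39*R) = -4 + R² + 39*R)
429882/k(O(13)) + 204731/(-421557) = 429882/(-4 + (5 + 13)² + 39*(5 + 13)) + 204731/(-421557) = 429882/(-4 + 18² + 39*18) + 204731*(-1/421557) = 429882/(-4 + 324 + 702) - 204731/421557 = 429882/1022 - 204731/421557 = 429882*(1/1022) - 204731/421557 = 214941/511 - 204731/421557 = 90505265596/215415627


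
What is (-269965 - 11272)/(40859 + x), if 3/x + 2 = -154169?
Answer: -43358589527/6299272886 ≈ -6.8831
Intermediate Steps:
x = -3/154171 (x = 3/(-2 - 154169) = 3/(-154171) = 3*(-1/154171) = -3/154171 ≈ -1.9459e-5)
(-269965 - 11272)/(40859 + x) = (-269965 - 11272)/(40859 - 3/154171) = -281237/6299272886/154171 = -281237*154171/6299272886 = -43358589527/6299272886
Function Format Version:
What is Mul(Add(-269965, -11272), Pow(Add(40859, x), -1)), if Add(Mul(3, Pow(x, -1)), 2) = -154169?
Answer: Rational(-43358589527, 6299272886) ≈ -6.8831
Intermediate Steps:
x = Rational(-3, 154171) (x = Mul(3, Pow(Add(-2, -154169), -1)) = Mul(3, Pow(-154171, -1)) = Mul(3, Rational(-1, 154171)) = Rational(-3, 154171) ≈ -1.9459e-5)
Mul(Add(-269965, -11272), Pow(Add(40859, x), -1)) = Mul(Add(-269965, -11272), Pow(Add(40859, Rational(-3, 154171)), -1)) = Mul(-281237, Pow(Rational(6299272886, 154171), -1)) = Mul(-281237, Rational(154171, 6299272886)) = Rational(-43358589527, 6299272886)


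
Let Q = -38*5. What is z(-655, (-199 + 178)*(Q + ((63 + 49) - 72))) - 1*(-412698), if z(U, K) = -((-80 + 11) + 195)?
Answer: 412572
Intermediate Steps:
Q = -190
z(U, K) = -126 (z(U, K) = -(-69 + 195) = -1*126 = -126)
z(-655, (-199 + 178)*(Q + ((63 + 49) - 72))) - 1*(-412698) = -126 - 1*(-412698) = -126 + 412698 = 412572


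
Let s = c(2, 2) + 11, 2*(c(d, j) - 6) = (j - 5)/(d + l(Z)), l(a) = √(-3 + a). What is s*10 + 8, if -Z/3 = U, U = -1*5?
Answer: 727/4 - 15*√3/4 ≈ 175.25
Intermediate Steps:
U = -5
Z = 15 (Z = -3*(-5) = 15)
c(d, j) = 6 + (-5 + j)/(2*(d + 2*√3)) (c(d, j) = 6 + ((j - 5)/(d + √(-3 + 15)))/2 = 6 + ((-5 + j)/(d + √12))/2 = 6 + ((-5 + j)/(d + 2*√3))/2 = 6 + (-5 + j)/(2*(d + 2*√3)))
s = 11 + (21 + 24*√3)/(2*(2 + 2*√3)) (s = (-5 + 2 + 12*2 + 24*√3)/(2*(2 + 2*√3)) + 11 = (-5 + 2 + 24 + 24*√3)/(2*(2 + 2*√3)) + 11 = (21 + 24*√3)/(2*(2 + 2*√3)) + 11 = 11 + (21 + 24*√3)/(2*(2 + 2*√3)) ≈ 16.725)
s*10 + 8 = (139/8 - 3*√3/8)*10 + 8 = (695/4 - 15*√3/4) + 8 = 727/4 - 15*√3/4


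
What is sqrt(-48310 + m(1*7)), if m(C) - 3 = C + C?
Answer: I*sqrt(48293) ≈ 219.76*I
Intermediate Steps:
m(C) = 3 + 2*C (m(C) = 3 + (C + C) = 3 + 2*C)
sqrt(-48310 + m(1*7)) = sqrt(-48310 + (3 + 2*(1*7))) = sqrt(-48310 + (3 + 2*7)) = sqrt(-48310 + (3 + 14)) = sqrt(-48310 + 17) = sqrt(-48293) = I*sqrt(48293)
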